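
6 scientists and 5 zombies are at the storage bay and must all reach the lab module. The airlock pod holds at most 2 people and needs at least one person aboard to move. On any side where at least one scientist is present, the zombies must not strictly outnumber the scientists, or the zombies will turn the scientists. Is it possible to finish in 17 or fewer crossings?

No

Counting alone: each trip to the lab module takes at most 2 across and each return brings at least 1 back, so after t trips out (and t−1 returns) at most 2t − (t−1) of the 11 are across; that first reaches 11 at t = 10, so at least 19 crossings are needed.
Since 17 < 19, 17 crossings cannot be enough. (The shortest complete plan in fact takes 19:)
1. 2 zombies → the lab module.  (the storage bay: 6S 3Z; the lab module: 0S 2Z)
2. 1 zombie ← the storage bay.  (the storage bay: 6S 4Z; the lab module: 0S 1Z)
3. 2 zombies → the lab module.  (the storage bay: 6S 2Z; the lab module: 0S 3Z)
4. 1 zombie ← the storage bay.  (the storage bay: 6S 3Z; the lab module: 0S 2Z)
5. 2 scientists → the lab module.  (the storage bay: 4S 3Z; the lab module: 2S 2Z)
6. 1 zombie ← the storage bay.  (the storage bay: 4S 4Z; the lab module: 2S 1Z)
7. 1 scientist and 1 zombie → the lab module.  (the storage bay: 3S 3Z; the lab module: 3S 2Z)
8. 1 scientist ← the storage bay.  (the storage bay: 4S 3Z; the lab module: 2S 2Z)
9. 1 scientist and 1 zombie → the lab module.  (the storage bay: 3S 2Z; the lab module: 3S 3Z)
10. 1 zombie ← the storage bay.  (the storage bay: 3S 3Z; the lab module: 3S 2Z)
11. 1 scientist and 1 zombie → the lab module.  (the storage bay: 2S 2Z; the lab module: 4S 3Z)
12. 1 scientist ← the storage bay.  (the storage bay: 3S 2Z; the lab module: 3S 3Z)
13. 1 scientist and 1 zombie → the lab module.  (the storage bay: 2S 1Z; the lab module: 4S 4Z)
14. 1 zombie ← the storage bay.  (the storage bay: 2S 2Z; the lab module: 4S 3Z)
15. 1 scientist and 1 zombie → the lab module.  (the storage bay: 1S 1Z; the lab module: 5S 4Z)
16. 1 scientist ← the storage bay.  (the storage bay: 2S 1Z; the lab module: 4S 4Z)
17. 1 scientist and 1 zombie → the lab module.  (the storage bay: 1S 0Z; the lab module: 5S 5Z)
18. 1 zombie ← the storage bay.  (the storage bay: 1S 1Z; the lab module: 5S 4Z)
19. 1 scientist and 1 zombie → the lab module.  (the storage bay: 0S 0Z; the lab module: 6S 5Z)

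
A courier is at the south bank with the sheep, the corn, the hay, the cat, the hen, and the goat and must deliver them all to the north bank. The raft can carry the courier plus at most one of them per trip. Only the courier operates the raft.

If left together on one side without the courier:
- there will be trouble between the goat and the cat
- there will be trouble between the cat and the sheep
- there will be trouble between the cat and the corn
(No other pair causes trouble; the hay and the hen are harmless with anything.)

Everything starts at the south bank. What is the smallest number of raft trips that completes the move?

impossible

Following every safe sequence of crossings from the start, the most of the 6 that can be at the north bank as the raft arrives there on crossings 1, 3, 5, 7 is 1, 2, 3, 4 respectively; the best ever achieved is 4 of 6.
From crossing 9 on, no configuration arises that was not already reachable earlier: only 36 distinct safe configurations (who is on which side, and where the raft is) can ever be reached, none of them has everyone across, and every continuation just revisits them. So no valid plan exists.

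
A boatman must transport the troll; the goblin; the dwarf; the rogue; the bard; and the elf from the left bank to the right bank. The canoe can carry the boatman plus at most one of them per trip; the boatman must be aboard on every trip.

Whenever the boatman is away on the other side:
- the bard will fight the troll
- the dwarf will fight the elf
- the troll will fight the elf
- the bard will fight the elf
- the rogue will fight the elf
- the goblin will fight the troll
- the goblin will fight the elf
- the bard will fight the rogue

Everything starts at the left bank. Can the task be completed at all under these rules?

Whatever the first load, the items left behind include a forbidden pair without the boatman. No opening move is safe, so no plan exists.

No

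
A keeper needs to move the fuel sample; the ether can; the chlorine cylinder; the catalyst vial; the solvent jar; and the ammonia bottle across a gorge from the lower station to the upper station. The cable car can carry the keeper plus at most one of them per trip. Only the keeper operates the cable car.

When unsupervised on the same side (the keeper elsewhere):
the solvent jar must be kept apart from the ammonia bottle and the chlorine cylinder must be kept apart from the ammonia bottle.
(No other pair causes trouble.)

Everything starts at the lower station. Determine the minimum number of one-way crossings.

13

Counting alone: the keeper can take at most 1 across per trip to the upper station, so moving all 6 needs at least 6 loaded trips out, with a return between consecutive ones — at least 11 crossings.
The safety rule pushes this higher. Following every safe sequence of crossings, the most of the 6 that can be at the upper station as the cable car arrives there on crossing 11 is 5 — never all 6.
So no plan with fewer than 13 crossings exists, and this one achieves 13:
1. Keeper goes to the upper station with the ammonia bottle.  [the lower station: the catalyst vial, the chlorine cylinder, the ether can, the fuel sample, the solvent jar | the upper station: the ammonia bottle]
2. Keeper goes back to the lower station alone.  [the lower station: the catalyst vial, the chlorine cylinder, the ether can, the fuel sample, the solvent jar | the upper station: the ammonia bottle]
3. Keeper goes to the upper station with the fuel sample.  [the lower station: the catalyst vial, the chlorine cylinder, the ether can, the solvent jar | the upper station: the ammonia bottle, the fuel sample]
4. Keeper goes back to the lower station alone.  [the lower station: the catalyst vial, the chlorine cylinder, the ether can, the solvent jar | the upper station: the ammonia bottle, the fuel sample]
5. Keeper goes to the upper station with the ether can.  [the lower station: the catalyst vial, the chlorine cylinder, the solvent jar | the upper station: the ammonia bottle, the ether can, the fuel sample]
6. Keeper goes back to the lower station alone.  [the lower station: the catalyst vial, the chlorine cylinder, the solvent jar | the upper station: the ammonia bottle, the ether can, the fuel sample]
7. Keeper goes to the upper station with the chlorine cylinder.  [the lower station: the catalyst vial, the solvent jar | the upper station: the ammonia bottle, the chlorine cylinder, the ether can, the fuel sample]
8. Keeper goes back to the lower station with the ammonia bottle.  [the lower station: the ammonia bottle, the catalyst vial, the solvent jar | the upper station: the chlorine cylinder, the ether can, the fuel sample]
9. Keeper goes to the upper station with the solvent jar.  [the lower station: the ammonia bottle, the catalyst vial | the upper station: the chlorine cylinder, the ether can, the fuel sample, the solvent jar]
10. Keeper goes back to the lower station alone.  [the lower station: the ammonia bottle, the catalyst vial | the upper station: the chlorine cylinder, the ether can, the fuel sample, the solvent jar]
11. Keeper goes to the upper station with the catalyst vial.  [the lower station: the ammonia bottle | the upper station: the catalyst vial, the chlorine cylinder, the ether can, the fuel sample, the solvent jar]
12. Keeper goes back to the lower station alone.  [the lower station: the ammonia bottle | the upper station: the catalyst vial, the chlorine cylinder, the ether can, the fuel sample, the solvent jar]
13. Keeper goes to the upper station with the ammonia bottle.  [the lower station: — | the upper station: the ammonia bottle, the catalyst vial, the chlorine cylinder, the ether can, the fuel sample, the solvent jar]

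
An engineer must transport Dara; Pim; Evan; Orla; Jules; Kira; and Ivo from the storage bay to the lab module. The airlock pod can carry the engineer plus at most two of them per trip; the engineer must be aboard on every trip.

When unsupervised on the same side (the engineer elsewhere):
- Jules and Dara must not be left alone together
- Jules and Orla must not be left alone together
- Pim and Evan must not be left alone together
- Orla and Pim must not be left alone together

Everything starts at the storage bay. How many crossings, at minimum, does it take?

Counting alone: the engineer can take at most 2 across per trip to the lab module, so moving all 7 needs at least 4 loaded trips out, with a return between consecutive ones — at least 7 crossings.
The safety rule pushes this higher. Following every safe sequence of crossings, the most of the 7 that can be at the lab module as the airlock pod arrives there on crossing 7 is 6 — never all 7.
So no plan with fewer than 9 crossings exists, and this one achieves 9:
1. Engineer goes to the lab module with Jules and Pim.  [the storage bay: Dara, Evan, Ivo, Kira, Orla | the lab module: Jules, Pim]
2. Engineer goes back to the storage bay alone.  [the storage bay: Dara, Evan, Ivo, Kira, Orla | the lab module: Jules, Pim]
3. Engineer goes to the lab module with Dara.  [the storage bay: Evan, Ivo, Kira, Orla | the lab module: Dara, Jules, Pim]
4. Engineer goes back to the storage bay with Jules.  [the storage bay: Evan, Ivo, Jules, Kira, Orla | the lab module: Dara, Pim]
5. Engineer goes to the lab module with Evan and Orla.  [the storage bay: Ivo, Jules, Kira | the lab module: Dara, Evan, Orla, Pim]
6. Engineer goes back to the storage bay with Pim.  [the storage bay: Ivo, Jules, Kira, Pim | the lab module: Dara, Evan, Orla]
7. Engineer goes to the lab module with Ivo and Kira.  [the storage bay: Jules, Pim | the lab module: Dara, Evan, Ivo, Kira, Orla]
8. Engineer goes back to the storage bay alone.  [the storage bay: Jules, Pim | the lab module: Dara, Evan, Ivo, Kira, Orla]
9. Engineer goes to the lab module with Jules and Pim.  [the storage bay: — | the lab module: Dara, Evan, Ivo, Jules, Kira, Orla, Pim]

9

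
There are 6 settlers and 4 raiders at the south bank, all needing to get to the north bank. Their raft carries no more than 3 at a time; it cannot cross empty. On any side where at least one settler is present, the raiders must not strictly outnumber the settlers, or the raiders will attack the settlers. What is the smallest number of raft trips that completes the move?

9

Counting alone: each trip to the north bank takes at most 3 across and each return brings at least 1 back, so after t trips out (and t−1 returns) at most 3t − (t−1) of the 10 are across; that first reaches 10 at t = 5, so at least 9 crossings are needed.
The plan below uses exactly 9 crossings, so it is optimal:
1. 2 raiders → the north bank.  (the south bank: 6S 2R; the north bank: 0S 2R)
2. 1 raider ← the south bank.  (the south bank: 6S 3R; the north bank: 0S 1R)
3. 3 raiders → the north bank.  (the south bank: 6S 0R; the north bank: 0S 4R)
4. 1 raider ← the south bank.  (the south bank: 6S 1R; the north bank: 0S 3R)
5. 3 settlers → the north bank.  (the south bank: 3S 1R; the north bank: 3S 3R)
6. 1 raider ← the south bank.  (the south bank: 3S 2R; the north bank: 3S 2R)
7. 1 settler and 2 raiders → the north bank.  (the south bank: 2S 0R; the north bank: 4S 4R)
8. 1 raider ← the south bank.  (the south bank: 2S 1R; the north bank: 4S 3R)
9. 2 settlers and 1 raider → the north bank.  (the south bank: 0S 0R; the north bank: 6S 4R)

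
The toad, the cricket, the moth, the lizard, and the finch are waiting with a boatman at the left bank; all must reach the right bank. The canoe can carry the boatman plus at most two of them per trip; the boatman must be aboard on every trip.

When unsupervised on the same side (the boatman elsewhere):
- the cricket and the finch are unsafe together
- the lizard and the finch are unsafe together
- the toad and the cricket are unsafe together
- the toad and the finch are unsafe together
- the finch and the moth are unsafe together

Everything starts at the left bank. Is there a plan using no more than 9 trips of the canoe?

Yes

Yes — this plan uses 7 crossings (≤ 9):
1. Boatman goes to the right bank with the finch and the toad.  [the left bank: the cricket, the lizard, the moth | the right bank: the finch, the toad]
2. Boatman goes back to the left bank with the toad.  [the left bank: the cricket, the lizard, the moth, the toad | the right bank: the finch]
3. Boatman goes to the right bank with the moth and the toad.  [the left bank: the cricket, the lizard | the right bank: the finch, the moth, the toad]
4. Boatman goes back to the left bank with the finch.  [the left bank: the cricket, the finch, the lizard | the right bank: the moth, the toad]
5. Boatman goes to the right bank with the cricket and the lizard.  [the left bank: the finch | the right bank: the cricket, the lizard, the moth, the toad]
6. Boatman goes back to the left bank with the toad.  [the left bank: the finch, the toad | the right bank: the cricket, the lizard, the moth]
7. Boatman goes to the right bank with the finch and the toad.  [the left bank: — | the right bank: the cricket, the finch, the lizard, the moth, the toad]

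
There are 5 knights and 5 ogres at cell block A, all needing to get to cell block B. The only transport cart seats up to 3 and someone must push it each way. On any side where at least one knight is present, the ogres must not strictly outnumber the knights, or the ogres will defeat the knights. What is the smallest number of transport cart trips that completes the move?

Counting alone: each trip to cell block B takes at most 3 across and each return brings at least 1 back, so after t trips out (and t−1 returns) at most 3t − (t−1) of the 10 are across; that first reaches 10 at t = 5, so at least 9 crossings are needed.
The safety rule pushes this higher. Following every safe sequence of crossings, the most of the 10 that can be at cell block B as the transport cart arrives there on crossing 9 is 9 — never all 10.
So no plan with fewer than 11 crossings exists, and this one achieves 11:
1. 2 ogres → cell block B.  (cell block A: 5K 3O; cell block B: 0K 2O)
2. 1 ogre ← cell block A.  (cell block A: 5K 4O; cell block B: 0K 1O)
3. 3 ogres → cell block B.  (cell block A: 5K 1O; cell block B: 0K 4O)
4. 1 ogre ← cell block A.  (cell block A: 5K 2O; cell block B: 0K 3O)
5. 3 knights → cell block B.  (cell block A: 2K 2O; cell block B: 3K 3O)
6. 1 knight and 1 ogre ← cell block A.  (cell block A: 3K 3O; cell block B: 2K 2O)
7. 3 knights → cell block B.  (cell block A: 0K 3O; cell block B: 5K 2O)
8. 1 ogre ← cell block A.  (cell block A: 0K 4O; cell block B: 5K 1O)
9. 2 ogres → cell block B.  (cell block A: 0K 2O; cell block B: 5K 3O)
10. 1 ogre ← cell block A.  (cell block A: 0K 3O; cell block B: 5K 2O)
11. 3 ogres → cell block B.  (cell block A: 0K 0O; cell block B: 5K 5O)

11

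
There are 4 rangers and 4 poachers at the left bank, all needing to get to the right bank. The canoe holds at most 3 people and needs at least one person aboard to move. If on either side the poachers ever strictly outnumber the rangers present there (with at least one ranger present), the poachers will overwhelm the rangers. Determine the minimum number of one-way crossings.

Counting alone: each trip to the right bank takes at most 3 across and each return brings at least 1 back, so after t trips out (and t−1 returns) at most 3t − (t−1) of the 8 are across; that first reaches 8 at t = 4, so at least 7 crossings are needed.
The safety rule pushes this higher. Following every safe sequence of crossings, the most of the 8 that can be at the right bank as the canoe arrives there on crossing 7 is 7 — never all 8.
So no plan with fewer than 9 crossings exists, and this one achieves 9:
1. 2 poachers → the right bank.  (the left bank: 4R 2P; the right bank: 0R 2P)
2. 1 poacher ← the left bank.  (the left bank: 4R 3P; the right bank: 0R 1P)
3. 3 poachers → the right bank.  (the left bank: 4R 0P; the right bank: 0R 4P)
4. 1 poacher ← the left bank.  (the left bank: 4R 1P; the right bank: 0R 3P)
5. 3 rangers → the right bank.  (the left bank: 1R 1P; the right bank: 3R 3P)
6. 1 ranger and 1 poacher ← the left bank.  (the left bank: 2R 2P; the right bank: 2R 2P)
7. 2 rangers → the right bank.  (the left bank: 0R 2P; the right bank: 4R 2P)
8. 1 poacher ← the left bank.  (the left bank: 0R 3P; the right bank: 4R 1P)
9. 3 poachers → the right bank.  (the left bank: 0R 0P; the right bank: 4R 4P)

9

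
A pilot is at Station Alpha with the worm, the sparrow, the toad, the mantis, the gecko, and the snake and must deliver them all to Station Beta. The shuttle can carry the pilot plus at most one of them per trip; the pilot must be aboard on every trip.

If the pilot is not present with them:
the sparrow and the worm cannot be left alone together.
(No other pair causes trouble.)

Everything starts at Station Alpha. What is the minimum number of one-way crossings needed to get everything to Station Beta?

11

Counting alone: the pilot can take at most 1 across per trip to Station Beta, so moving all 6 needs at least 6 loaded trips out, with a return between consecutive ones — at least 11 crossings.
The plan below uses exactly 11 crossings, so it is optimal:
1. Pilot goes to Station Beta with the worm.  [Station Alpha: the gecko, the mantis, the snake, the sparrow, the toad | Station Beta: the worm]
2. Pilot goes back to Station Alpha alone.  [Station Alpha: the gecko, the mantis, the snake, the sparrow, the toad | Station Beta: the worm]
3. Pilot goes to Station Beta with the toad.  [Station Alpha: the gecko, the mantis, the snake, the sparrow | Station Beta: the toad, the worm]
4. Pilot goes back to Station Alpha alone.  [Station Alpha: the gecko, the mantis, the snake, the sparrow | Station Beta: the toad, the worm]
5. Pilot goes to Station Beta with the mantis.  [Station Alpha: the gecko, the snake, the sparrow | Station Beta: the mantis, the toad, the worm]
6. Pilot goes back to Station Alpha alone.  [Station Alpha: the gecko, the snake, the sparrow | Station Beta: the mantis, the toad, the worm]
7. Pilot goes to Station Beta with the gecko.  [Station Alpha: the snake, the sparrow | Station Beta: the gecko, the mantis, the toad, the worm]
8. Pilot goes back to Station Alpha alone.  [Station Alpha: the snake, the sparrow | Station Beta: the gecko, the mantis, the toad, the worm]
9. Pilot goes to Station Beta with the snake.  [Station Alpha: the sparrow | Station Beta: the gecko, the mantis, the snake, the toad, the worm]
10. Pilot goes back to Station Alpha alone.  [Station Alpha: the sparrow | Station Beta: the gecko, the mantis, the snake, the toad, the worm]
11. Pilot goes to Station Beta with the sparrow.  [Station Alpha: — | Station Beta: the gecko, the mantis, the snake, the sparrow, the toad, the worm]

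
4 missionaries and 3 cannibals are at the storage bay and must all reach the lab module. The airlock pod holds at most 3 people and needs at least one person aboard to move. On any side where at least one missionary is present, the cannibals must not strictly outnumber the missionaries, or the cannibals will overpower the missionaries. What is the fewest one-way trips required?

5

Counting alone: each trip to the lab module takes at most 3 across and each return brings at least 1 back, so after t trips out (and t−1 returns) at most 3t − (t−1) of the 7 are across; that first reaches 7 at t = 3, so at least 5 crossings are needed.
The plan below uses exactly 5 crossings, so it is optimal:
1. 3 cannibals → the lab module.  (the storage bay: 4M 0C; the lab module: 0M 3C)
2. 1 cannibal ← the storage bay.  (the storage bay: 4M 1C; the lab module: 0M 2C)
3. 3 missionaries → the lab module.  (the storage bay: 1M 1C; the lab module: 3M 2C)
4. 1 missionary ← the storage bay.  (the storage bay: 2M 1C; the lab module: 2M 2C)
5. 2 missionaries and 1 cannibal → the lab module.  (the storage bay: 0M 0C; the lab module: 4M 3C)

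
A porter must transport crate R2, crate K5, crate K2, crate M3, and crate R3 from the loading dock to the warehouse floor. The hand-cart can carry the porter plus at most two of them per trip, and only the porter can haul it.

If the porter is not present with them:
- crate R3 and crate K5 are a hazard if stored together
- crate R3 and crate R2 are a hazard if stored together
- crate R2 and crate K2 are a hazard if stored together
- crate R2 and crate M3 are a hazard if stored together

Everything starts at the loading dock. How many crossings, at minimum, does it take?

5

Counting alone: the porter can take at most 2 across per trip to the warehouse floor, so moving all 5 needs at least 3 loaded trips out, with a return between consecutive ones — at least 5 crossings.
The plan below uses exactly 5 crossings, so it is optimal:
1. Porter goes to the warehouse floor with crate K5 and crate R2.  [the loading dock: crate K2, crate M3, crate R3 | the warehouse floor: crate K5, crate R2]
2. Porter goes back to the loading dock alone.  [the loading dock: crate K2, crate M3, crate R3 | the warehouse floor: crate K5, crate R2]
3. Porter goes to the warehouse floor with crate K2 and crate M3.  [the loading dock: crate R3 | the warehouse floor: crate K2, crate K5, crate M3, crate R2]
4. Porter goes back to the loading dock with crate R2.  [the loading dock: crate R2, crate R3 | the warehouse floor: crate K2, crate K5, crate M3]
5. Porter goes to the warehouse floor with crate R2 and crate R3.  [the loading dock: — | the warehouse floor: crate K2, crate K5, crate M3, crate R2, crate R3]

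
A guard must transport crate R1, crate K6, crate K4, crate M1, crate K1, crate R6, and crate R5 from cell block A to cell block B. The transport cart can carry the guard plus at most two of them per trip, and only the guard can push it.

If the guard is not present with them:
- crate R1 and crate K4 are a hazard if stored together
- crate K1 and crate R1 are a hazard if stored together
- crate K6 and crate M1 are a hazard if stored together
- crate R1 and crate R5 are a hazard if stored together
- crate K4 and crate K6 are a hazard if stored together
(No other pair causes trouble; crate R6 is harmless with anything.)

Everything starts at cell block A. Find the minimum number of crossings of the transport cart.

Counting alone: the guard can take at most 2 across per trip to cell block B, so moving all 7 needs at least 4 loaded trips out, with a return between consecutive ones — at least 7 crossings.
The safety rule pushes this higher. Following every safe sequence of crossings, the most of the 7 that can be at cell block B as the transport cart arrives there on crossing 7 is 6 — never all 7.
So no plan with fewer than 9 crossings exists, and this one achieves 9:
1. Guard goes to cell block B with crate K6 and crate R1.  [cell block A: crate K1, crate K4, crate M1, crate R5, crate R6 | cell block B: crate K6, crate R1]
2. Guard goes back to cell block A alone.  [cell block A: crate K1, crate K4, crate M1, crate R5, crate R6 | cell block B: crate K6, crate R1]
3. Guard goes to cell block B with crate M1.  [cell block A: crate K1, crate K4, crate R5, crate R6 | cell block B: crate K6, crate M1, crate R1]
4. Guard goes back to cell block A with crate K6.  [cell block A: crate K1, crate K4, crate K6, crate R5, crate R6 | cell block B: crate M1, crate R1]
5. Guard goes to cell block B with crate K1 and crate K4.  [cell block A: crate K6, crate R5, crate R6 | cell block B: crate K1, crate K4, crate M1, crate R1]
6. Guard goes back to cell block A with crate R1.  [cell block A: crate K6, crate R1, crate R5, crate R6 | cell block B: crate K1, crate K4, crate M1]
7. Guard goes to cell block B with crate R5 and crate R6.  [cell block A: crate K6, crate R1 | cell block B: crate K1, crate K4, crate M1, crate R5, crate R6]
8. Guard goes back to cell block A alone.  [cell block A: crate K6, crate R1 | cell block B: crate K1, crate K4, crate M1, crate R5, crate R6]
9. Guard goes to cell block B with crate K6 and crate R1.  [cell block A: — | cell block B: crate K1, crate K4, crate K6, crate M1, crate R1, crate R5, crate R6]

9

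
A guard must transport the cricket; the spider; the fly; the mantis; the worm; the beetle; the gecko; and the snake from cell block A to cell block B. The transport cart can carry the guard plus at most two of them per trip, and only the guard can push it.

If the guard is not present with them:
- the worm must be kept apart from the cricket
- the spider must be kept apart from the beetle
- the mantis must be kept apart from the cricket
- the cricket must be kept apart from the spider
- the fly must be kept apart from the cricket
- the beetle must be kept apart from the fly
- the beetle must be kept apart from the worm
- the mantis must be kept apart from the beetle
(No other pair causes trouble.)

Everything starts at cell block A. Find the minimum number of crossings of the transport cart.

Counting alone: the guard can take at most 2 across per trip to cell block B, so moving all 8 needs at least 4 loaded trips out, with a return between consecutive ones — at least 7 crossings.
The safety rule pushes this higher. Following every safe sequence of crossings, the most of the 8 that can be at cell block B as the transport cart arrives there on crossing 7 is 6 — never all 8.
So no plan with fewer than 9 crossings exists, and this one achieves 9:
1. Guard goes to cell block B with the beetle and the cricket.
2. Guard goes back to cell block A alone.
3. Guard goes to cell block B with the fly and the spider.
4. Guard goes back to cell block A with the beetle and the cricket.
5. Guard goes to cell block B with the mantis and the worm.
6. Guard goes back to cell block A alone.
7. Guard goes to cell block B with the gecko and the snake.
8. Guard goes back to cell block A alone.
9. Guard goes to cell block B with the beetle and the cricket.

9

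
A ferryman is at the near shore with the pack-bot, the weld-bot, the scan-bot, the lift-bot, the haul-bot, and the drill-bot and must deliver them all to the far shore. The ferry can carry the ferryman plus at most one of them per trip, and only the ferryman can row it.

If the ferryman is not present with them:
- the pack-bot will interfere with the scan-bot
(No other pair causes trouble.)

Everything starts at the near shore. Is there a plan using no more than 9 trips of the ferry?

Counting alone: the ferryman can take at most 1 across per trip to the far shore, so moving all 6 needs at least 6 loaded trips out, with a return between consecutive ones — at least 11 crossings.
Since 9 < 11, 9 crossings cannot be enough. (The shortest complete plan in fact takes 11:)
1. Ferryman goes to the far shore with the pack-bot.  [the near shore: the drill-bot, the haul-bot, the lift-bot, the scan-bot, the weld-bot | the far shore: the pack-bot]
2. Ferryman goes back to the near shore alone.  [the near shore: the drill-bot, the haul-bot, the lift-bot, the scan-bot, the weld-bot | the far shore: the pack-bot]
3. Ferryman goes to the far shore with the weld-bot.  [the near shore: the drill-bot, the haul-bot, the lift-bot, the scan-bot | the far shore: the pack-bot, the weld-bot]
4. Ferryman goes back to the near shore alone.  [the near shore: the drill-bot, the haul-bot, the lift-bot, the scan-bot | the far shore: the pack-bot, the weld-bot]
5. Ferryman goes to the far shore with the lift-bot.  [the near shore: the drill-bot, the haul-bot, the scan-bot | the far shore: the lift-bot, the pack-bot, the weld-bot]
6. Ferryman goes back to the near shore alone.  [the near shore: the drill-bot, the haul-bot, the scan-bot | the far shore: the lift-bot, the pack-bot, the weld-bot]
7. Ferryman goes to the far shore with the haul-bot.  [the near shore: the drill-bot, the scan-bot | the far shore: the haul-bot, the lift-bot, the pack-bot, the weld-bot]
8. Ferryman goes back to the near shore alone.  [the near shore: the drill-bot, the scan-bot | the far shore: the haul-bot, the lift-bot, the pack-bot, the weld-bot]
9. Ferryman goes to the far shore with the drill-bot.  [the near shore: the scan-bot | the far shore: the drill-bot, the haul-bot, the lift-bot, the pack-bot, the weld-bot]
10. Ferryman goes back to the near shore alone.  [the near shore: the scan-bot | the far shore: the drill-bot, the haul-bot, the lift-bot, the pack-bot, the weld-bot]
11. Ferryman goes to the far shore with the scan-bot.  [the near shore: — | the far shore: the drill-bot, the haul-bot, the lift-bot, the pack-bot, the scan-bot, the weld-bot]

No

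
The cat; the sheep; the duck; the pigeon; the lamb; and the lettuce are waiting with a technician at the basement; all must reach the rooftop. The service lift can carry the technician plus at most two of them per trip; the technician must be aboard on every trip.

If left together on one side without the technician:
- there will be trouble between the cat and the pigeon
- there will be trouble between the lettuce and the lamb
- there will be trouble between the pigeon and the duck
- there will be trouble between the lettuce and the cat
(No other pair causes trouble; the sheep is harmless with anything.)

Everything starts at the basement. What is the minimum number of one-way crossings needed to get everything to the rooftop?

7

Counting alone: the technician can take at most 2 across per trip to the rooftop, so moving all 6 needs at least 3 loaded trips out, with a return between consecutive ones — at least 5 crossings.
The safety rule pushes this higher. Following every safe sequence of crossings, the most of the 6 that can be at the rooftop as the service lift arrives there on crossing 5 is 5 — never all 6.
So no plan with fewer than 7 crossings exists, and this one achieves 7:
1. Technician goes to the rooftop with the lettuce and the pigeon.
2. Technician goes back to the basement alone.
3. Technician goes to the rooftop with the cat and the sheep.
4. Technician goes back to the basement with the lettuce and the pigeon.
5. Technician goes to the rooftop with the duck and the lamb.
6. Technician goes back to the basement alone.
7. Technician goes to the rooftop with the lettuce and the pigeon.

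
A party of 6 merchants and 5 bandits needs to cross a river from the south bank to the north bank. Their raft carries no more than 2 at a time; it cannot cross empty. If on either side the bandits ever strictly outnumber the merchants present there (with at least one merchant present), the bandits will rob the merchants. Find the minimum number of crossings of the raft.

19

Counting alone: each trip to the north bank takes at most 2 across and each return brings at least 1 back, so after t trips out (and t−1 returns) at most 2t − (t−1) of the 11 are across; that first reaches 11 at t = 10, so at least 19 crossings are needed.
The plan below uses exactly 19 crossings, so it is optimal:
1. 2 bandits → the north bank.  (the south bank: 6M 3B; the north bank: 0M 2B)
2. 1 bandit ← the south bank.  (the south bank: 6M 4B; the north bank: 0M 1B)
3. 2 bandits → the north bank.  (the south bank: 6M 2B; the north bank: 0M 3B)
4. 1 bandit ← the south bank.  (the south bank: 6M 3B; the north bank: 0M 2B)
5. 2 merchants → the north bank.  (the south bank: 4M 3B; the north bank: 2M 2B)
6. 1 bandit ← the south bank.  (the south bank: 4M 4B; the north bank: 2M 1B)
7. 1 merchant and 1 bandit → the north bank.  (the south bank: 3M 3B; the north bank: 3M 2B)
8. 1 merchant ← the south bank.  (the south bank: 4M 3B; the north bank: 2M 2B)
9. 1 merchant and 1 bandit → the north bank.  (the south bank: 3M 2B; the north bank: 3M 3B)
10. 1 bandit ← the south bank.  (the south bank: 3M 3B; the north bank: 3M 2B)
11. 1 merchant and 1 bandit → the north bank.  (the south bank: 2M 2B; the north bank: 4M 3B)
12. 1 merchant ← the south bank.  (the south bank: 3M 2B; the north bank: 3M 3B)
13. 1 merchant and 1 bandit → the north bank.  (the south bank: 2M 1B; the north bank: 4M 4B)
14. 1 bandit ← the south bank.  (the south bank: 2M 2B; the north bank: 4M 3B)
15. 1 merchant and 1 bandit → the north bank.  (the south bank: 1M 1B; the north bank: 5M 4B)
16. 1 merchant ← the south bank.  (the south bank: 2M 1B; the north bank: 4M 4B)
17. 1 merchant and 1 bandit → the north bank.  (the south bank: 1M 0B; the north bank: 5M 5B)
18. 1 bandit ← the south bank.  (the south bank: 1M 1B; the north bank: 5M 4B)
19. 1 merchant and 1 bandit → the north bank.  (the south bank: 0M 0B; the north bank: 6M 5B)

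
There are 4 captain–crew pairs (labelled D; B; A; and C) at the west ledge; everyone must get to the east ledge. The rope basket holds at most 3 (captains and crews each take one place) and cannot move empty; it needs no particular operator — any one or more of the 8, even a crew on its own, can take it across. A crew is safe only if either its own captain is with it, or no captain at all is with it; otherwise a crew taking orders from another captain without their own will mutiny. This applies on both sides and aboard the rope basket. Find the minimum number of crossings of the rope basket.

9

Counting alone: each trip to the east ledge takes at most 3 across and each return brings at least 1 back, so after t trips out (and t−1 returns) at most 3t − (t−1) of the 8 are across; that first reaches 8 at t = 4, so at least 7 crossings are needed.
The safety rule pushes this higher. Following every safe sequence of crossings, the most of the 8 that can be at the east ledge as the rope basket arrives there on crossing 7 is 7 — never all 8.
So no plan with fewer than 9 crossings exists, and this one achieves 9:
1. captain D and crew D cross → the east ledge.
2. captain D crosses ← the west ledge.
3. captain B, captain D, and crew B cross → the east ledge.
4. captain D and crew D cross ← the west ledge.
5. captain A, captain C, and captain D cross → the east ledge.
6. crew B crosses ← the west ledge.
7. crew B and crew D cross → the east ledge.
8. crew D crosses ← the west ledge.
9. crew A, crew C, and crew D cross → the east ledge.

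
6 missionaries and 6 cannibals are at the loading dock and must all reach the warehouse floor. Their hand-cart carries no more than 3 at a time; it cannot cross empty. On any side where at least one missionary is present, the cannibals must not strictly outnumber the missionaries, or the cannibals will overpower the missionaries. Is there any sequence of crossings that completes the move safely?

No

Following every safe sequence of crossings from the start, the most of the 12 that can be at the warehouse floor as the hand-cart arrives there on crossings 1, 3, 5 is 3, 5, 6 respectively; the best ever achieved is 6 of 12.
From crossing 7 on, no configuration arises that was not already reachable earlier: only 17 distinct safe configurations (who is on which side, and where the hand-cart is) can ever be reached, none of them has everyone across, and every continuation just revisits them. They are: 0 missionaries + 0 cannibals across (hand-cart back at the start); 0 missionaries + 1 cannibal across (hand-cart there); 0 missionaries + 1 cannibal across (hand-cart back at the start); 0 missionaries + 2 cannibals across (hand-cart there); 0 missionaries + 2 cannibals across (hand-cart back at the start); 0 missionaries + 3 cannibals across (hand-cart there); 0 missionaries + 3 cannibals across (hand-cart back at the start); 0 missionaries + 4 cannibals across (hand-cart there); 0 missionaries + 4 cannibals across (hand-cart back at the start); 0 missionaries + 5 cannibals across (hand-cart there); 0 missionaries + 5 cannibals across (hand-cart back at the start); 0 missionaries + 6 cannibals across (hand-cart there); 1 missionary + 1 cannibal across (hand-cart there); 1 missionary + 1 cannibal across (hand-cart back at the start); 2 missionaries + 2 cannibals across (hand-cart there); 2 missionaries + 2 cannibals across (hand-cart back at the start); 3 missionaries + 3 cannibals across (hand-cart there). So no valid plan exists.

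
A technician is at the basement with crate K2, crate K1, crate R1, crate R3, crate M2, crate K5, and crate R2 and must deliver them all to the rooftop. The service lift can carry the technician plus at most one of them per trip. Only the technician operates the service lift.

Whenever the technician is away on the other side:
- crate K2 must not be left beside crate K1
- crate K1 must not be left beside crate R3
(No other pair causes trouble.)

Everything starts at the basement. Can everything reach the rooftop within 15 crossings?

Yes

Yes — this plan uses 15 crossings (≤ 15):
1. Technician goes to the rooftop with crate K1.  [the basement: crate K2, crate K5, crate M2, crate R1, crate R2, crate R3 | the rooftop: crate K1]
2. Technician goes back to the basement alone.  [the basement: crate K2, crate K5, crate M2, crate R1, crate R2, crate R3 | the rooftop: crate K1]
3. Technician goes to the rooftop with crate K2.  [the basement: crate K5, crate M2, crate R1, crate R2, crate R3 | the rooftop: crate K1, crate K2]
4. Technician goes back to the basement with crate K1.  [the basement: crate K1, crate K5, crate M2, crate R1, crate R2, crate R3 | the rooftop: crate K2]
5. Technician goes to the rooftop with crate R3.  [the basement: crate K1, crate K5, crate M2, crate R1, crate R2 | the rooftop: crate K2, crate R3]
6. Technician goes back to the basement alone.  [the basement: crate K1, crate K5, crate M2, crate R1, crate R2 | the rooftop: crate K2, crate R3]
7. Technician goes to the rooftop with crate R1.  [the basement: crate K1, crate K5, crate M2, crate R2 | the rooftop: crate K2, crate R1, crate R3]
8. Technician goes back to the basement alone.  [the basement: crate K1, crate K5, crate M2, crate R2 | the rooftop: crate K2, crate R1, crate R3]
9. Technician goes to the rooftop with crate M2.  [the basement: crate K1, crate K5, crate R2 | the rooftop: crate K2, crate M2, crate R1, crate R3]
10. Technician goes back to the basement alone.  [the basement: crate K1, crate K5, crate R2 | the rooftop: crate K2, crate M2, crate R1, crate R3]
11. Technician goes to the rooftop with crate K5.  [the basement: crate K1, crate R2 | the rooftop: crate K2, crate K5, crate M2, crate R1, crate R3]
12. Technician goes back to the basement alone.  [the basement: crate K1, crate R2 | the rooftop: crate K2, crate K5, crate M2, crate R1, crate R3]
13. Technician goes to the rooftop with crate R2.  [the basement: crate K1 | the rooftop: crate K2, crate K5, crate M2, crate R1, crate R2, crate R3]
14. Technician goes back to the basement alone.  [the basement: crate K1 | the rooftop: crate K2, crate K5, crate M2, crate R1, crate R2, crate R3]
15. Technician goes to the rooftop with crate K1.  [the basement: — | the rooftop: crate K1, crate K2, crate K5, crate M2, crate R1, crate R2, crate R3]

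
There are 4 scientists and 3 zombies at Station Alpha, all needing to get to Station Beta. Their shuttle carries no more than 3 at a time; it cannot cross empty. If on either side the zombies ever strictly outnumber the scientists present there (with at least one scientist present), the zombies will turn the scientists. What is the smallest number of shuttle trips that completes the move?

5

Counting alone: each trip to Station Beta takes at most 3 across and each return brings at least 1 back, so after t trips out (and t−1 returns) at most 3t − (t−1) of the 7 are across; that first reaches 7 at t = 3, so at least 5 crossings are needed.
The plan below uses exactly 5 crossings, so it is optimal:
1. 3 zombies → Station Beta.  (Station Alpha: 4S 0Z; Station Beta: 0S 3Z)
2. 1 zombie ← Station Alpha.  (Station Alpha: 4S 1Z; Station Beta: 0S 2Z)
3. 3 scientists → Station Beta.  (Station Alpha: 1S 1Z; Station Beta: 3S 2Z)
4. 1 scientist ← Station Alpha.  (Station Alpha: 2S 1Z; Station Beta: 2S 2Z)
5. 2 scientists and 1 zombie → Station Beta.  (Station Alpha: 0S 0Z; Station Beta: 4S 3Z)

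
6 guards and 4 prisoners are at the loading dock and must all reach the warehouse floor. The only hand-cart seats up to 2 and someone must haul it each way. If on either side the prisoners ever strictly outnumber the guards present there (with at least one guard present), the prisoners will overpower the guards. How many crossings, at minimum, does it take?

17

Counting alone: each trip to the warehouse floor takes at most 2 across and each return brings at least 1 back, so after t trips out (and t−1 returns) at most 2t − (t−1) of the 10 are across; that first reaches 10 at t = 9, so at least 17 crossings are needed.
The plan below uses exactly 17 crossings, so it is optimal:
1. 2 prisoners → the warehouse floor.  (the loading dock: 6G 2P; the warehouse floor: 0G 2P)
2. 1 prisoner ← the loading dock.  (the loading dock: 6G 3P; the warehouse floor: 0G 1P)
3. 2 prisoners → the warehouse floor.  (the loading dock: 6G 1P; the warehouse floor: 0G 3P)
4. 1 prisoner ← the loading dock.  (the loading dock: 6G 2P; the warehouse floor: 0G 2P)
5. 2 guards → the warehouse floor.  (the loading dock: 4G 2P; the warehouse floor: 2G 2P)
6. 1 prisoner ← the loading dock.  (the loading dock: 4G 3P; the warehouse floor: 2G 1P)
7. 1 guard and 1 prisoner → the warehouse floor.  (the loading dock: 3G 2P; the warehouse floor: 3G 2P)
8. 1 prisoner ← the loading dock.  (the loading dock: 3G 3P; the warehouse floor: 3G 1P)
9. 2 prisoners → the warehouse floor.  (the loading dock: 3G 1P; the warehouse floor: 3G 3P)
10. 1 prisoner ← the loading dock.  (the loading dock: 3G 2P; the warehouse floor: 3G 2P)
11. 1 guard and 1 prisoner → the warehouse floor.  (the loading dock: 2G 1P; the warehouse floor: 4G 3P)
12. 1 prisoner ← the loading dock.  (the loading dock: 2G 2P; the warehouse floor: 4G 2P)
13. 2 prisoners → the warehouse floor.  (the loading dock: 2G 0P; the warehouse floor: 4G 4P)
14. 1 prisoner ← the loading dock.  (the loading dock: 2G 1P; the warehouse floor: 4G 3P)
15. 1 guard and 1 prisoner → the warehouse floor.  (the loading dock: 1G 0P; the warehouse floor: 5G 4P)
16. 1 prisoner ← the loading dock.  (the loading dock: 1G 1P; the warehouse floor: 5G 3P)
17. 1 guard and 1 prisoner → the warehouse floor.  (the loading dock: 0G 0P; the warehouse floor: 6G 4P)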